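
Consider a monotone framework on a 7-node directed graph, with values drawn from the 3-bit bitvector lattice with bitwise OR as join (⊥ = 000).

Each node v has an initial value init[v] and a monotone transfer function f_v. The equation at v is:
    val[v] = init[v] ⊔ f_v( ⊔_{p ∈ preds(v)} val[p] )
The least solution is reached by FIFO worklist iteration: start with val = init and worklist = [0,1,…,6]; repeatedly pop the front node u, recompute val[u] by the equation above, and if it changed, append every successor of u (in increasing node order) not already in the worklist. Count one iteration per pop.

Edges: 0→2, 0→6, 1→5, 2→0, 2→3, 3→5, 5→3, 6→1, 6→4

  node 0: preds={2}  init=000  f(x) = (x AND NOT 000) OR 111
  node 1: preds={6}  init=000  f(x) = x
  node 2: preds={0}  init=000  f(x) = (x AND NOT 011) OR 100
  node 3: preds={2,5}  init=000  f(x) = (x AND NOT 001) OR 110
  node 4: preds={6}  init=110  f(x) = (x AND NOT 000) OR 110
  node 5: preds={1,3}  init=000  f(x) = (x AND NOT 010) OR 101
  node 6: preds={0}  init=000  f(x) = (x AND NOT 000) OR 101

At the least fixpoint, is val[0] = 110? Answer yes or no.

no

Iteration log — 12 steps:
  step 1. node 0  ⊔preds=000  new=111  old=000  +wl: 
  step 2. node 1  ⊔preds=000  new=000  stable
  step 3. node 2  ⊔preds=111  new=100  old=000  +wl: 0
  step 4. node 3  ⊔preds=100  new=110  old=000  +wl: 
  step 5. node 4  ⊔preds=000  new=110  stable
  step 6. node 5  ⊔preds=110  new=101  old=000  +wl: 3
  step 7. node 6  ⊔preds=111  new=111  old=000  +wl: 1,4
  step 8. node 0  ⊔preds=100  new=111  stable
  step 9. node 3  ⊔preds=101  new=110  stable
  step 10. node 1  ⊔preds=111  new=111  old=000  +wl: 5
  step 11. node 4  ⊔preds=111  new=111  old=110  +wl: 
  step 12. node 5  ⊔preds=111  new=101  stable

Least fixpoint reached:
  node 0: 111
  node 1: 111
  node 2: 100
  node 3: 110
  node 4: 111
  node 5: 101
  node 6: 111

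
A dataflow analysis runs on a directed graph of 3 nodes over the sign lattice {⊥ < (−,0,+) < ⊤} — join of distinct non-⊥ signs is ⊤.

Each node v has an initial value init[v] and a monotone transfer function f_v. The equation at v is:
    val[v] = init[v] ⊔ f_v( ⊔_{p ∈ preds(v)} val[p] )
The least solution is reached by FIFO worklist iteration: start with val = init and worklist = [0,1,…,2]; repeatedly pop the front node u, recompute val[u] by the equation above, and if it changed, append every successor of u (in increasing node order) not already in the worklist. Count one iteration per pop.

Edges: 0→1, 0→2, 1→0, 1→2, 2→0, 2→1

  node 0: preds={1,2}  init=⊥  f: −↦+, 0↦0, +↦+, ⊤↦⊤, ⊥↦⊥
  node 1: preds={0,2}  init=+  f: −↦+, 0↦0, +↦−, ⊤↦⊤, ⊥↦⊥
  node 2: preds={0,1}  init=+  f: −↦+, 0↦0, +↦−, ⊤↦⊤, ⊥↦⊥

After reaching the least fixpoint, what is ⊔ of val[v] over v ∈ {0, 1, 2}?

Trace (6 dequeues):
  [1] u=0 | in + | out + | prev ⊥ | push {}
  [2] u=1 | in + | out ⊤ | prev + | push {0}
  [3] u=2 | in ⊤ | out ⊤ | prev + | push {1}
  [4] u=0 | in ⊤ | out ⊤ | prev + | push {2}
  [5] u=1 | in ⊤ | out ⊤ | ==
  [6] u=2 | in ⊤ | out ⊤ | ==

Converged values:
  [0] ⊤
  [1] ⊤
  [2] ⊤

⊤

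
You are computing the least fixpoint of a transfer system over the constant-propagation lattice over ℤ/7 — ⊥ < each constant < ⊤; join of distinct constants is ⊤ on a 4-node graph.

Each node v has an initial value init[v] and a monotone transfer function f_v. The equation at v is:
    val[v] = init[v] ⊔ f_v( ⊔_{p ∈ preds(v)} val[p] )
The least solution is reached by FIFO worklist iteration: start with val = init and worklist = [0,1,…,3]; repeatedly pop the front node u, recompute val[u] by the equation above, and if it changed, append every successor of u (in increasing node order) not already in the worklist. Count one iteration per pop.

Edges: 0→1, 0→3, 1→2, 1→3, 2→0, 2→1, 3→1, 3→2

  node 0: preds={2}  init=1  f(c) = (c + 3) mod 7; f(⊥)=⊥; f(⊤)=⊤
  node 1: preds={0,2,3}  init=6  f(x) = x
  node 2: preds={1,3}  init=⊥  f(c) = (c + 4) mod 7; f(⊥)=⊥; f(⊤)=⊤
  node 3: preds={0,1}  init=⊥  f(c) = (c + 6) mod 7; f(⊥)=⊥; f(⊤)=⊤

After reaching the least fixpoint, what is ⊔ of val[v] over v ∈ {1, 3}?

⊤

Trace (8 dequeues):
  [1] u=0 | in ⊥ | out 1 | ==
  [2] u=1 | in 1 | out ⊤ | prev 6 | push {}
  [3] u=2 | in ⊤ | out ⊤ | prev ⊥ | push {0,1}
  [4] u=3 | in ⊤ | out ⊤ | prev ⊥ | push {2}
  [5] u=0 | in ⊤ | out ⊤ | prev 1 | push {3}
  [6] u=1 | in ⊤ | out ⊤ | ==
  [7] u=2 | in ⊤ | out ⊤ | ==
  [8] u=3 | in ⊤ | out ⊤ | ==

Converged values:
  [0] ⊤
  [1] ⊤
  [2] ⊤
  [3] ⊤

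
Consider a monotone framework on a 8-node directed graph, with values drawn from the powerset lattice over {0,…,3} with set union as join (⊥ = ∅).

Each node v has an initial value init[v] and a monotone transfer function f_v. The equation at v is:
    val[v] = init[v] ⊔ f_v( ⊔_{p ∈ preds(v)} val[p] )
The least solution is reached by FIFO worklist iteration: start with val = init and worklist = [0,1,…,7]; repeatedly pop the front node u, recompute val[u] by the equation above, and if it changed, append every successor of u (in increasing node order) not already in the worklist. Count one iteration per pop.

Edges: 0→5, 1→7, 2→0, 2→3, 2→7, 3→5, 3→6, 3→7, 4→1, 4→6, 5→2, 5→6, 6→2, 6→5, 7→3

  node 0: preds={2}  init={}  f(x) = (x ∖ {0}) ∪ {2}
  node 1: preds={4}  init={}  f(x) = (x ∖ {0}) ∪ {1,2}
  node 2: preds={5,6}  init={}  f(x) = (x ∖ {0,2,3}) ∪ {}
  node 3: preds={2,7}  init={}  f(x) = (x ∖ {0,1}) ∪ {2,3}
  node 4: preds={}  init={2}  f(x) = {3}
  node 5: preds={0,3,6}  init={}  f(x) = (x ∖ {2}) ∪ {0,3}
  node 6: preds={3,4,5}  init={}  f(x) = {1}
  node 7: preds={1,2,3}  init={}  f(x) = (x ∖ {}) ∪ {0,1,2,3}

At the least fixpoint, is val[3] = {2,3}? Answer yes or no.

yes

Worklist (17 pops):
  #1 pop 0: in={} → {2} (was {}); enqueue []
  #2 pop 1: in={2} → {1,2} (was {}); enqueue []
  #3 pop 2: in={} → {} (no change)
  #4 pop 3: in={} → {2,3} (was {}); enqueue []
  #5 pop 4: in={} → {2,3} (was {2}); enqueue [1]
  #6 pop 5: in={2,3} → {0,3} (was {}); enqueue [2]
  #7 pop 6: in={0,2,3} → {1} (was {}); enqueue [5]
  #8 pop 7: in={1,2,3} → {0,1,2,3} (was {}); enqueue [3]
  #9 pop 1: in={2,3} → {1,2,3} (was {1,2}); enqueue [7]
  #10 pop 2: in={0,1,3} → {1} (was {}); enqueue [0]
  #11 pop 5: in={1,2,3} → {0,1,3} (was {0,3}); enqueue [2,6]
  #12 pop 3: in={0,1,2,3} → {2,3} (no change)
  #13 pop 7: in={1,2,3} → {0,1,2,3} (no change)
  #14 pop 0: in={1} → {1,2} (was {2}); enqueue [5]
  #15 pop 2: in={0,1,3} → {1} (no change)
  #16 pop 6: in={0,1,2,3} → {1} (no change)
  #17 pop 5: in={1,2,3} → {0,1,3} (no change)

Fixpoint:
  val[0] = {1,2}
  val[1] = {1,2,3}
  val[2] = {1}
  val[3] = {2,3}
  val[4] = {2,3}
  val[5] = {0,1,3}
  val[6] = {1}
  val[7] = {0,1,2,3}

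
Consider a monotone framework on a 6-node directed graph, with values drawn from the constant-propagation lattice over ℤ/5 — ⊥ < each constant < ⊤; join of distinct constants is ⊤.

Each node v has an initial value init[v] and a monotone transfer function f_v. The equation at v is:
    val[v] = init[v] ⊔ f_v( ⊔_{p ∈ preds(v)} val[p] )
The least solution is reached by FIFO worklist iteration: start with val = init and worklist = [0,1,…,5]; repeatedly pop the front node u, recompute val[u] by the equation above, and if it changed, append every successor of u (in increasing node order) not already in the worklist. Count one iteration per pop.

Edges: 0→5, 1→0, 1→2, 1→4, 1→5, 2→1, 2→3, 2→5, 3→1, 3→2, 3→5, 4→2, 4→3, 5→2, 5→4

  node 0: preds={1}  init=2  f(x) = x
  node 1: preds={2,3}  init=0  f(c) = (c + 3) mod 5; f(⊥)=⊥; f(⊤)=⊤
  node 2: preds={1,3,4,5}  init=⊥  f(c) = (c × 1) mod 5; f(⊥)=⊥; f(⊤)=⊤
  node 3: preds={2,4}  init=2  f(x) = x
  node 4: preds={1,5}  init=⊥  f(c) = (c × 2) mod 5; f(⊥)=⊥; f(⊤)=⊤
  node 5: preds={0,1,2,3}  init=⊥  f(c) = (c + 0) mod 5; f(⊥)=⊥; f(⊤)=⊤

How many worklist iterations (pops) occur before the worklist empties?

Trace (14 dequeues):
  [1] u=0 | in 0 | out ⊤ | prev 2 | push {}
  [2] u=1 | in 2 | out 0 | ==
  [3] u=2 | in ⊤ | out ⊤ | prev ⊥ | push {1}
  [4] u=3 | in ⊤ | out ⊤ | prev 2 | push {2}
  [5] u=4 | in 0 | out 0 | prev ⊥ | push {3}
  [6] u=5 | in ⊤ | out ⊤ | prev ⊥ | push {4}
  [7] u=1 | in ⊤ | out ⊤ | prev 0 | push {0,5}
  [8] u=2 | in ⊤ | out ⊤ | ==
  [9] u=3 | in ⊤ | out ⊤ | ==
  [10] u=4 | in ⊤ | out ⊤ | prev 0 | push {2,3}
  [11] u=0 | in ⊤ | out ⊤ | ==
  [12] u=5 | in ⊤ | out ⊤ | ==
  [13] u=2 | in ⊤ | out ⊤ | ==
  [14] u=3 | in ⊤ | out ⊤ | ==

Converged values:
  [0] ⊤
  [1] ⊤
  [2] ⊤
  [3] ⊤
  [4] ⊤
  [5] ⊤

14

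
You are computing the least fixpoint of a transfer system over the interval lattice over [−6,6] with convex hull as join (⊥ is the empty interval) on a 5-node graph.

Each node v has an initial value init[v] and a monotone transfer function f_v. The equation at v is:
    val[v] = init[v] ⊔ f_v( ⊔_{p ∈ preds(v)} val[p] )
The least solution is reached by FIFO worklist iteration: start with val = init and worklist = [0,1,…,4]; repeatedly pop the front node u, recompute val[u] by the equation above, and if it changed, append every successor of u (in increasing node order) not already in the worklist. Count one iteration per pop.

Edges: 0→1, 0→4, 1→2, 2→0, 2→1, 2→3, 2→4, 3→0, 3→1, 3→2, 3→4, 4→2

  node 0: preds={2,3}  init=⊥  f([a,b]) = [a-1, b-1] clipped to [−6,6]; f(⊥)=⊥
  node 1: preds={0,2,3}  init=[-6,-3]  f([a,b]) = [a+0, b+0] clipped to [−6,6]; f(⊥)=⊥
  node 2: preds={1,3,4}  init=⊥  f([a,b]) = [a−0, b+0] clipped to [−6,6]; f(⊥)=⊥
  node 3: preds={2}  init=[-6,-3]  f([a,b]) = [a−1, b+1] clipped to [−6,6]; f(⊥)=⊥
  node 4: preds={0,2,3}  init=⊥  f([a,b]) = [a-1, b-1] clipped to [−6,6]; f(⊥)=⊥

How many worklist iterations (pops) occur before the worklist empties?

Iteration log — 55 steps:
  step 1. node 0  ⊔preds=[-6,-3]  new=[-6,-4]  old=⊥  +wl: 
  step 2. node 1  ⊔preds=[-6,-3]  new=[-6,-3]  stable
  step 3. node 2  ⊔preds=[-6,-3]  new=[-6,-3]  old=⊥  +wl: 0,1
  step 4. node 3  ⊔preds=[-6,-3]  new=[-6,-2]  old=[-6,-3]  +wl: 2
  step 5. node 4  ⊔preds=[-6,-2]  new=[-6,-3]  old=⊥  +wl: 
  step 6. node 0  ⊔preds=[-6,-2]  new=[-6,-3]  old=[-6,-4]  +wl: 4
  step 7. node 1  ⊔preds=[-6,-2]  new=[-6,-2]  old=[-6,-3]  +wl: 
  step 8. node 2  ⊔preds=[-6,-2]  new=[-6,-2]  old=[-6,-3]  +wl: 0,1,3
  step 9. node 4  ⊔preds=[-6,-2]  new=[-6,-3]  stable
  step 10. node 0  ⊔preds=[-6,-2]  new=[-6,-3]  stable
  step 11. node 1  ⊔preds=[-6,-2]  new=[-6,-2]  stable
  step 12. node 3  ⊔preds=[-6,-2]  new=[-6,-1]  old=[-6,-2]  +wl: 0,1,2,4
  step 13. node 0  ⊔preds=[-6,-1]  new=[-6,-2]  old=[-6,-3]  +wl: 
  step 14. node 1  ⊔preds=[-6,-1]  new=[-6,-1]  old=[-6,-2]  +wl: 
  step 15. node 2  ⊔preds=[-6,-1]  new=[-6,-1]  old=[-6,-2]  +wl: 0,1,3
  step 16. node 4  ⊔preds=[-6,-1]  new=[-6,-2]  old=[-6,-3]  +wl: 2
  step 17. node 0  ⊔preds=[-6,-1]  new=[-6,-2]  stable
  step 18. node 1  ⊔preds=[-6,-1]  new=[-6,-1]  stable
  step 19. node 3  ⊔preds=[-6,-1]  new=[-6,0]  old=[-6,-1]  +wl: 0,1,4
  step 20. node 2  ⊔preds=[-6,0]  new=[-6,0]  old=[-6,-1]  +wl: 3
  step 21. node 0  ⊔preds=[-6,0]  new=[-6,-1]  old=[-6,-2]  +wl: 
  step 22. node 1  ⊔preds=[-6,0]  new=[-6,0]  old=[-6,-1]  +wl: 2
  step 23. node 4  ⊔preds=[-6,0]  new=[-6,-1]  old=[-6,-2]  +wl: 
  step 24. node 3  ⊔preds=[-6,0]  new=[-6,1]  old=[-6,0]  +wl: 0,1,4
  step 25. node 2  ⊔preds=[-6,1]  new=[-6,1]  old=[-6,0]  +wl: 3
  step 26. node 0  ⊔preds=[-6,1]  new=[-6,0]  old=[-6,-1]  +wl: 
  step 27. node 1  ⊔preds=[-6,1]  new=[-6,1]  old=[-6,0]  +wl: 2
  step 28. node 4  ⊔preds=[-6,1]  new=[-6,0]  old=[-6,-1]  +wl: 
  step 29. node 3  ⊔preds=[-6,1]  new=[-6,2]  old=[-6,1]  +wl: 0,1,4
  step 30. node 2  ⊔preds=[-6,2]  new=[-6,2]  old=[-6,1]  +wl: 3
  step 31. node 0  ⊔preds=[-6,2]  new=[-6,1]  old=[-6,0]  +wl: 
  step 32. node 1  ⊔preds=[-6,2]  new=[-6,2]  old=[-6,1]  +wl: 2
  step 33. node 4  ⊔preds=[-6,2]  new=[-6,1]  old=[-6,0]  +wl: 
  step 34. node 3  ⊔preds=[-6,2]  new=[-6,3]  old=[-6,2]  +wl: 0,1,4
  step 35. node 2  ⊔preds=[-6,3]  new=[-6,3]  old=[-6,2]  +wl: 3
  step 36. node 0  ⊔preds=[-6,3]  new=[-6,2]  old=[-6,1]  +wl: 
  step 37. node 1  ⊔preds=[-6,3]  new=[-6,3]  old=[-6,2]  +wl: 2
  step 38. node 4  ⊔preds=[-6,3]  new=[-6,2]  old=[-6,1]  +wl: 
  step 39. node 3  ⊔preds=[-6,3]  new=[-6,4]  old=[-6,3]  +wl: 0,1,4
  step 40. node 2  ⊔preds=[-6,4]  new=[-6,4]  old=[-6,3]  +wl: 3
  step 41. node 0  ⊔preds=[-6,4]  new=[-6,3]  old=[-6,2]  +wl: 
  step 42. node 1  ⊔preds=[-6,4]  new=[-6,4]  old=[-6,3]  +wl: 2
  step 43. node 4  ⊔preds=[-6,4]  new=[-6,3]  old=[-6,2]  +wl: 
  step 44. node 3  ⊔preds=[-6,4]  new=[-6,5]  old=[-6,4]  +wl: 0,1,4
  step 45. node 2  ⊔preds=[-6,5]  new=[-6,5]  old=[-6,4]  +wl: 3
  step 46. node 0  ⊔preds=[-6,5]  new=[-6,4]  old=[-6,3]  +wl: 
  step 47. node 1  ⊔preds=[-6,5]  new=[-6,5]  old=[-6,4]  +wl: 2
  step 48. node 4  ⊔preds=[-6,5]  new=[-6,4]  old=[-6,3]  +wl: 
  step 49. node 3  ⊔preds=[-6,5]  new=[-6,6]  old=[-6,5]  +wl: 0,1,4
  step 50. node 2  ⊔preds=[-6,6]  new=[-6,6]  old=[-6,5]  +wl: 3
  step 51. node 0  ⊔preds=[-6,6]  new=[-6,5]  old=[-6,4]  +wl: 
  step 52. node 1  ⊔preds=[-6,6]  new=[-6,6]  old=[-6,5]  +wl: 2
  step 53. node 4  ⊔preds=[-6,6]  new=[-6,5]  old=[-6,4]  +wl: 
  step 54. node 3  ⊔preds=[-6,6]  new=[-6,6]  stable
  step 55. node 2  ⊔preds=[-6,6]  new=[-6,6]  stable

Least fixpoint reached:
  node 0: [-6,5]
  node 1: [-6,6]
  node 2: [-6,6]
  node 3: [-6,6]
  node 4: [-6,5]

55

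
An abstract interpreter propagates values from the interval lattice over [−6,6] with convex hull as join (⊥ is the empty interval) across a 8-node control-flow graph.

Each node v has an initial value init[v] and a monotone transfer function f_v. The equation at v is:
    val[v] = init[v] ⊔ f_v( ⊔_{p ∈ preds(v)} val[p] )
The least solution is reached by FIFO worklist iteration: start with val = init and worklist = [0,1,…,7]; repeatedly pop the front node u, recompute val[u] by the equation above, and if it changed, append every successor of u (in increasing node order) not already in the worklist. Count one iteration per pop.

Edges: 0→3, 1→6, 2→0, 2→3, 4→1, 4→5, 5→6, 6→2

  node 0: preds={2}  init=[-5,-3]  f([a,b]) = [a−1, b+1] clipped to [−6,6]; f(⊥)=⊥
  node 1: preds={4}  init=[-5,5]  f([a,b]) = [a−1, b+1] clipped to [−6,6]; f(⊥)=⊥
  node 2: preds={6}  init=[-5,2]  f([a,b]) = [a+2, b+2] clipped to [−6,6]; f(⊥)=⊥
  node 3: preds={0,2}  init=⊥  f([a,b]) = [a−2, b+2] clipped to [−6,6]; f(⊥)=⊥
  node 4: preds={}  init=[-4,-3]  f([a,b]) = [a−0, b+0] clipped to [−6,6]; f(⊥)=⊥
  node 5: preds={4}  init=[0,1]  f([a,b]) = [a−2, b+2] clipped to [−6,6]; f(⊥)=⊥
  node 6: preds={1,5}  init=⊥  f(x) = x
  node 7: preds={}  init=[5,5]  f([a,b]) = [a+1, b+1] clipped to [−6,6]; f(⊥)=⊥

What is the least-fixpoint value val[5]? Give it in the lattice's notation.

Iteration log — 11 steps:
  step 1. node 0  ⊔preds=[-5,2]  new=[-6,3]  old=[-5,-3]  +wl: 
  step 2. node 1  ⊔preds=[-4,-3]  new=[-5,5]  stable
  step 3. node 2  ⊔preds=⊥  new=[-5,2]  stable
  step 4. node 3  ⊔preds=[-6,3]  new=[-6,5]  old=⊥  +wl: 
  step 5. node 4  ⊔preds=⊥  new=[-4,-3]  stable
  step 6. node 5  ⊔preds=[-4,-3]  new=[-6,1]  old=[0,1]  +wl: 
  step 7. node 6  ⊔preds=[-6,5]  new=[-6,5]  old=⊥  +wl: 2
  step 8. node 7  ⊔preds=⊥  new=[5,5]  stable
  step 9. node 2  ⊔preds=[-6,5]  new=[-5,6]  old=[-5,2]  +wl: 0,3
  step 10. node 0  ⊔preds=[-5,6]  new=[-6,6]  old=[-6,3]  +wl: 
  step 11. node 3  ⊔preds=[-6,6]  new=[-6,6]  old=[-6,5]  +wl: 

Least fixpoint reached:
  node 0: [-6,6]
  node 1: [-5,5]
  node 2: [-5,6]
  node 3: [-6,6]
  node 4: [-4,-3]
  node 5: [-6,1]
  node 6: [-6,5]
  node 7: [5,5]

[-6,1]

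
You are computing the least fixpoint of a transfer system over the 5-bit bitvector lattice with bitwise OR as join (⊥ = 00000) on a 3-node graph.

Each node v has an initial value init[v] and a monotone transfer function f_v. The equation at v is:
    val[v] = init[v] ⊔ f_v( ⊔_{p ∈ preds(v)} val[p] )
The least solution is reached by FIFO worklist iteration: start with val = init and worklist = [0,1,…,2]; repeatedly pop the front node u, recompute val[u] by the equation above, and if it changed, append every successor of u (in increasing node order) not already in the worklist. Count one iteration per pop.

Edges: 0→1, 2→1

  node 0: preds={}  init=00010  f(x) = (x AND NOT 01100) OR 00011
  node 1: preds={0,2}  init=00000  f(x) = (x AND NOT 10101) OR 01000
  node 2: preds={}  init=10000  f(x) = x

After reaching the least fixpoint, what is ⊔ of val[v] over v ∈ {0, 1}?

01011

Iteration log — 3 steps:
  step 1. node 0  ⊔preds=00000  new=00011  old=00010  +wl: 
  step 2. node 1  ⊔preds=10011  new=01010  old=00000  +wl: 
  step 3. node 2  ⊔preds=00000  new=10000  stable

Least fixpoint reached:
  node 0: 00011
  node 1: 01010
  node 2: 10000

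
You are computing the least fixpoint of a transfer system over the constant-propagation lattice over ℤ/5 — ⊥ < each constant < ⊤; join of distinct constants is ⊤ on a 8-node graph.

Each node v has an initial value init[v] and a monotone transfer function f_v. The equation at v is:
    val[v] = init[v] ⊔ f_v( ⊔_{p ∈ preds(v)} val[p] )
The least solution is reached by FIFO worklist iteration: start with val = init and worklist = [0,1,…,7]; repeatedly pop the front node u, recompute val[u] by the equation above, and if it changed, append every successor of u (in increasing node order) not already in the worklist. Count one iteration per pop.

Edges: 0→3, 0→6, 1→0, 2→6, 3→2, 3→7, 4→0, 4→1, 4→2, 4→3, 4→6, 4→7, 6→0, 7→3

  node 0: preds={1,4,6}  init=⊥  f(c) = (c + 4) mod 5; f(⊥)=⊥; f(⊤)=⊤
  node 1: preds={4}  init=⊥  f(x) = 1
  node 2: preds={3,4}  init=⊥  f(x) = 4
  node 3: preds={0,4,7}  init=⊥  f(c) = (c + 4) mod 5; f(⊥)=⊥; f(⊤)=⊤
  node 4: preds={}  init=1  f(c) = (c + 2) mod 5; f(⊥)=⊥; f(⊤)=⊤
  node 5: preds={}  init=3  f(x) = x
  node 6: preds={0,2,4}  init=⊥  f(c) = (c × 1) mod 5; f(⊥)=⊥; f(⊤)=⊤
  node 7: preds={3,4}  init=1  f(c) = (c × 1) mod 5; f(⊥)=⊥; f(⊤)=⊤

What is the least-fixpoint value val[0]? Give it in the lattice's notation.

⊤

Trace (12 dequeues):
  [1] u=0 | in 1 | out 0 | prev ⊥ | push {}
  [2] u=1 | in 1 | out 1 | prev ⊥ | push {0}
  [3] u=2 | in 1 | out 4 | prev ⊥ | push {}
  [4] u=3 | in ⊤ | out ⊤ | prev ⊥ | push {2}
  [5] u=4 | in ⊥ | out 1 | ==
  [6] u=5 | in ⊥ | out 3 | ==
  [7] u=6 | in ⊤ | out ⊤ | prev ⊥ | push {}
  [8] u=7 | in ⊤ | out ⊤ | prev 1 | push {3}
  [9] u=0 | in ⊤ | out ⊤ | prev 0 | push {6}
  [10] u=2 | in ⊤ | out 4 | ==
  [11] u=3 | in ⊤ | out ⊤ | ==
  [12] u=6 | in ⊤ | out ⊤ | ==

Converged values:
  [0] ⊤
  [1] 1
  [2] 4
  [3] ⊤
  [4] 1
  [5] 3
  [6] ⊤
  [7] ⊤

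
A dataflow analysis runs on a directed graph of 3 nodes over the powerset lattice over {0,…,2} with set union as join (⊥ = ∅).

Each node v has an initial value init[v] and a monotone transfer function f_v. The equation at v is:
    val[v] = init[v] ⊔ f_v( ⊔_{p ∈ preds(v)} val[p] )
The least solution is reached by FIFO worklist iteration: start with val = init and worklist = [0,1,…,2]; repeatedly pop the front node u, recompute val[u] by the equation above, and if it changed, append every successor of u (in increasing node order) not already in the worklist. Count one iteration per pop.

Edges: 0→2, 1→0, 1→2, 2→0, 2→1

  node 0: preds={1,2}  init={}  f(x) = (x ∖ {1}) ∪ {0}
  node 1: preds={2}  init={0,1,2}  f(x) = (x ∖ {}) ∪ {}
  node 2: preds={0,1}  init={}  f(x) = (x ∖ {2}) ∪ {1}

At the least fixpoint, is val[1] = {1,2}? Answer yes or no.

no

Trace (5 dequeues):
  [1] u=0 | in {0,1,2} | out {0,2} | prev {} | push {}
  [2] u=1 | in {} | out {0,1,2} | ==
  [3] u=2 | in {0,1,2} | out {0,1} | prev {} | push {0,1}
  [4] u=0 | in {0,1,2} | out {0,2} | ==
  [5] u=1 | in {0,1} | out {0,1,2} | ==

Converged values:
  [0] {0,2}
  [1] {0,1,2}
  [2] {0,1}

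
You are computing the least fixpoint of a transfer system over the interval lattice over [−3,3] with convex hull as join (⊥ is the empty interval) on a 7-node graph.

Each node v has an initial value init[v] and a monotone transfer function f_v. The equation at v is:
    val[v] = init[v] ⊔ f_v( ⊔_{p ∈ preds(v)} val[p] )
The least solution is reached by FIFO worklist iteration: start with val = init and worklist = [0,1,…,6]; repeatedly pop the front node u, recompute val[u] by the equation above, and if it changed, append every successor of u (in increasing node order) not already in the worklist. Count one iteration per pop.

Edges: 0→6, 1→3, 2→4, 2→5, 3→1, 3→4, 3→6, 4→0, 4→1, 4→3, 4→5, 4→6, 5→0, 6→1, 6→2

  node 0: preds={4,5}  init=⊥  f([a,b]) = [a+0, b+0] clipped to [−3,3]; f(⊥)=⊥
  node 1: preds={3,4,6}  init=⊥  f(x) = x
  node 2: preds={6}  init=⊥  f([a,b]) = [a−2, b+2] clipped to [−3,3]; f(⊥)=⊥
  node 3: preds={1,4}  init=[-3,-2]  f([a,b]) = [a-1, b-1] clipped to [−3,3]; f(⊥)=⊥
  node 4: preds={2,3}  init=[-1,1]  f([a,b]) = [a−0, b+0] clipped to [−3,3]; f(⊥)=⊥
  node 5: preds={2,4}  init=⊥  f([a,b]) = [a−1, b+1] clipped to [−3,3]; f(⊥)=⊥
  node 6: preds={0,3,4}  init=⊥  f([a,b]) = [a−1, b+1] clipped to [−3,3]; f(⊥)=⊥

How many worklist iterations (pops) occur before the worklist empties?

Trace (21 dequeues):
  [1] u=0 | in [-1,1] | out [-1,1] | prev ⊥ | push {}
  [2] u=1 | in [-3,1] | out [-3,1] | prev ⊥ | push {}
  [3] u=2 | in ⊥ | out ⊥ | ==
  [4] u=3 | in [-3,1] | out [-3,0] | prev [-3,-2] | push {1}
  [5] u=4 | in [-3,0] | out [-3,1] | prev [-1,1] | push {0,3}
  [6] u=5 | in [-3,1] | out [-3,2] | prev ⊥ | push {}
  [7] u=6 | in [-3,1] | out [-3,2] | prev ⊥ | push {2}
  [8] u=1 | in [-3,2] | out [-3,2] | prev [-3,1] | push {}
  [9] u=0 | in [-3,2] | out [-3,2] | prev [-1,1] | push {6}
  [10] u=3 | in [-3,2] | out [-3,1] | prev [-3,0] | push {1,4}
  [11] u=2 | in [-3,2] | out [-3,3] | prev ⊥ | push {5}
  [12] u=6 | in [-3,2] | out [-3,3] | prev [-3,2] | push {2}
  [13] u=1 | in [-3,3] | out [-3,3] | prev [-3,2] | push {3}
  [14] u=4 | in [-3,3] | out [-3,3] | prev [-3,1] | push {0,1,6}
  [15] u=5 | in [-3,3] | out [-3,3] | prev [-3,2] | push {}
  [16] u=2 | in [-3,3] | out [-3,3] | ==
  [17] u=3 | in [-3,3] | out [-3,2] | prev [-3,1] | push {4}
  [18] u=0 | in [-3,3] | out [-3,3] | prev [-3,2] | push {}
  [19] u=1 | in [-3,3] | out [-3,3] | ==
  [20] u=6 | in [-3,3] | out [-3,3] | ==
  [21] u=4 | in [-3,3] | out [-3,3] | ==

Converged values:
  [0] [-3,3]
  [1] [-3,3]
  [2] [-3,3]
  [3] [-3,2]
  [4] [-3,3]
  [5] [-3,3]
  [6] [-3,3]

21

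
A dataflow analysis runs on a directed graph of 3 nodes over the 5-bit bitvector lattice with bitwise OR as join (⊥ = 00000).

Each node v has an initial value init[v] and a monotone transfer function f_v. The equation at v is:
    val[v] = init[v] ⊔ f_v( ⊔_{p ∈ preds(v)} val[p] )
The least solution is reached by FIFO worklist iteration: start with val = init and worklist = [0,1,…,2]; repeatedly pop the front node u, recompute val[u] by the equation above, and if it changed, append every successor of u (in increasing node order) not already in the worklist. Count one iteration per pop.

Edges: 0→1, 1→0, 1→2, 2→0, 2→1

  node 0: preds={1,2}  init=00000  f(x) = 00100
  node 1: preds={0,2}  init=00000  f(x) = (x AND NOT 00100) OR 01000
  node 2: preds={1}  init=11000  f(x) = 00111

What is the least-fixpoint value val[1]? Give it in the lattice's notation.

11011

Trace (7 dequeues):
  [1] u=0 | in 11000 | out 00100 | prev 00000 | push {}
  [2] u=1 | in 11100 | out 11000 | prev 00000 | push {0}
  [3] u=2 | in 11000 | out 11111 | prev 11000 | push {1}
  [4] u=0 | in 11111 | out 00100 | ==
  [5] u=1 | in 11111 | out 11011 | prev 11000 | push {0,2}
  [6] u=0 | in 11111 | out 00100 | ==
  [7] u=2 | in 11011 | out 11111 | ==

Converged values:
  [0] 00100
  [1] 11011
  [2] 11111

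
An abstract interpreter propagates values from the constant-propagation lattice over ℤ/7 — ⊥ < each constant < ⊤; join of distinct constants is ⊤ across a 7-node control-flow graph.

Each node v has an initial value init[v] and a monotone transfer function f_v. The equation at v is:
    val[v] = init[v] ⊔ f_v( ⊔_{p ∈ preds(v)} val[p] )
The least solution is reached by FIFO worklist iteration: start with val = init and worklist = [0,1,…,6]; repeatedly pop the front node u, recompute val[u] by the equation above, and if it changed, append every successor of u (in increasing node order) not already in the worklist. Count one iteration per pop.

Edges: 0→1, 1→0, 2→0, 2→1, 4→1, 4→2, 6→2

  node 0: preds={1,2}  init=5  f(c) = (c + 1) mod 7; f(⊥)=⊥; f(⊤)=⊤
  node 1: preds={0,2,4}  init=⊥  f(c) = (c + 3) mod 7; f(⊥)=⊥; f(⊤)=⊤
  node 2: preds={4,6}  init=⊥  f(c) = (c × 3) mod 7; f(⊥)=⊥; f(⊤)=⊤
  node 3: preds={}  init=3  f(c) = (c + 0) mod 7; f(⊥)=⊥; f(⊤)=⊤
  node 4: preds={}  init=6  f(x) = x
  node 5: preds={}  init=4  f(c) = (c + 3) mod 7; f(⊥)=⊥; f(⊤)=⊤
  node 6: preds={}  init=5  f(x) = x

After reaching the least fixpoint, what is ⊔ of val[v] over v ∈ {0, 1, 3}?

Trace (9 dequeues):
  [1] u=0 | in ⊥ | out 5 | ==
  [2] u=1 | in ⊤ | out ⊤ | prev ⊥ | push {0}
  [3] u=2 | in ⊤ | out ⊤ | prev ⊥ | push {1}
  [4] u=3 | in ⊥ | out 3 | ==
  [5] u=4 | in ⊥ | out 6 | ==
  [6] u=5 | in ⊥ | out 4 | ==
  [7] u=6 | in ⊥ | out 5 | ==
  [8] u=0 | in ⊤ | out ⊤ | prev 5 | push {}
  [9] u=1 | in ⊤ | out ⊤ | ==

Converged values:
  [0] ⊤
  [1] ⊤
  [2] ⊤
  [3] 3
  [4] 6
  [5] 4
  [6] 5

⊤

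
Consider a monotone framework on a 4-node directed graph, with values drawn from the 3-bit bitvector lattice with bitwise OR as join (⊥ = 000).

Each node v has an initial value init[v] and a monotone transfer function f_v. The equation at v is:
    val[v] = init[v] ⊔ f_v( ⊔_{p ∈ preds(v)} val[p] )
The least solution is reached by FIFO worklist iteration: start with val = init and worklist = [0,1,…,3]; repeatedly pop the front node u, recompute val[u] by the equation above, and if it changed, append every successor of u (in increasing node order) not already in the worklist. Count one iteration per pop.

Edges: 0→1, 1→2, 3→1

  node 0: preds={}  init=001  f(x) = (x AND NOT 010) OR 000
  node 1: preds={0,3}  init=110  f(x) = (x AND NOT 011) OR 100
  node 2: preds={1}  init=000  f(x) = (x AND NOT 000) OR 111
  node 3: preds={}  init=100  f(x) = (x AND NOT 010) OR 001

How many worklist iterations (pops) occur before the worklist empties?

Worklist (5 pops):
  #1 pop 0: in=000 → 001 (no change)
  #2 pop 1: in=101 → 110 (no change)
  #3 pop 2: in=110 → 111 (was 000); enqueue []
  #4 pop 3: in=000 → 101 (was 100); enqueue [1]
  #5 pop 1: in=101 → 110 (no change)

Fixpoint:
  val[0] = 001
  val[1] = 110
  val[2] = 111
  val[3] = 101

5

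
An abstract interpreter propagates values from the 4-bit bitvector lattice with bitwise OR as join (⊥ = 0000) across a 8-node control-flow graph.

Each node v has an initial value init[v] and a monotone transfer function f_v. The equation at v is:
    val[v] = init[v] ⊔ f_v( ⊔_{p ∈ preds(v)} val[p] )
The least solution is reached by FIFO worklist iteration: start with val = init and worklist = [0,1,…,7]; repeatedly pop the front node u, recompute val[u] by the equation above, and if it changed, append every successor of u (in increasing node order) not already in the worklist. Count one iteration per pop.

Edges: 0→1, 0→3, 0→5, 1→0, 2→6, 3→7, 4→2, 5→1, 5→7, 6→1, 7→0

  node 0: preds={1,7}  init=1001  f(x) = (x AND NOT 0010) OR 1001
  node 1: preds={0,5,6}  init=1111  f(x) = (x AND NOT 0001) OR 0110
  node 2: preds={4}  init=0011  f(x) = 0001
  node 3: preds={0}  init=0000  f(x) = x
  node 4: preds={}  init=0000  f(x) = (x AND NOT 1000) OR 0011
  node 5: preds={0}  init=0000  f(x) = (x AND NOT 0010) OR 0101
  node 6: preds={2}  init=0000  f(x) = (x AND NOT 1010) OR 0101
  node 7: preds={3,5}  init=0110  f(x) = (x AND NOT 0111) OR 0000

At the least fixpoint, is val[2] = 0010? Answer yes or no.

Worklist (11 pops):
  #1 pop 0: in=1111 → 1101 (was 1001); enqueue []
  #2 pop 1: in=1101 → 1111 (no change)
  #3 pop 2: in=0000 → 0011 (no change)
  #4 pop 3: in=1101 → 1101 (was 0000); enqueue []
  #5 pop 4: in=0000 → 0011 (was 0000); enqueue [2]
  #6 pop 5: in=1101 → 1101 (was 0000); enqueue [1]
  #7 pop 6: in=0011 → 0101 (was 0000); enqueue []
  #8 pop 7: in=1101 → 1110 (was 0110); enqueue [0]
  #9 pop 2: in=0011 → 0011 (no change)
  #10 pop 1: in=1101 → 1111 (no change)
  #11 pop 0: in=1111 → 1101 (no change)

Fixpoint:
  val[0] = 1101
  val[1] = 1111
  val[2] = 0011
  val[3] = 1101
  val[4] = 0011
  val[5] = 1101
  val[6] = 0101
  val[7] = 1110

no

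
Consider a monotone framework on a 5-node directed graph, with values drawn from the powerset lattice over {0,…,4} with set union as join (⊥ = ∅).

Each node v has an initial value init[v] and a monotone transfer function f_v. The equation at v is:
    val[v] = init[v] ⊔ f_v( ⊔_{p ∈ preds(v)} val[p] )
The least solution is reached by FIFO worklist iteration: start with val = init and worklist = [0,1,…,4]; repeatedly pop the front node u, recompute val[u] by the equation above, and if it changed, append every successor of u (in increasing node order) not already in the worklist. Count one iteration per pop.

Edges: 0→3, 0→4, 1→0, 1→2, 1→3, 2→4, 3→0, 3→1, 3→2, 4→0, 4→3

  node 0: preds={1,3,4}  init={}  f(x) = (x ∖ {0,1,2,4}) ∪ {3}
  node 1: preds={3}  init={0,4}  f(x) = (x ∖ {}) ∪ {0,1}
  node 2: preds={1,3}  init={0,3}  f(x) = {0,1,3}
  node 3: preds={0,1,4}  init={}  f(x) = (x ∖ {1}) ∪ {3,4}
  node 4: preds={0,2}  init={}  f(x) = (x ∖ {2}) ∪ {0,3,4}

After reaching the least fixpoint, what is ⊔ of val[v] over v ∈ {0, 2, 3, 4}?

Worklist (10 pops):
  #1 pop 0: in={0,4} → {3} (was {}); enqueue []
  #2 pop 1: in={} → {0,1,4} (was {0,4}); enqueue [0]
  #3 pop 2: in={0,1,4} → {0,1,3} (was {0,3}); enqueue []
  #4 pop 3: in={0,1,3,4} → {0,3,4} (was {}); enqueue [1,2]
  #5 pop 4: in={0,1,3} → {0,1,3,4} (was {}); enqueue [3]
  #6 pop 0: in={0,1,3,4} → {3} (no change)
  #7 pop 1: in={0,3,4} → {0,1,3,4} (was {0,1,4}); enqueue [0]
  #8 pop 2: in={0,1,3,4} → {0,1,3} (no change)
  #9 pop 3: in={0,1,3,4} → {0,3,4} (no change)
  #10 pop 0: in={0,1,3,4} → {3} (no change)

Fixpoint:
  val[0] = {3}
  val[1] = {0,1,3,4}
  val[2] = {0,1,3}
  val[3] = {0,3,4}
  val[4] = {0,1,3,4}

{0,1,3,4}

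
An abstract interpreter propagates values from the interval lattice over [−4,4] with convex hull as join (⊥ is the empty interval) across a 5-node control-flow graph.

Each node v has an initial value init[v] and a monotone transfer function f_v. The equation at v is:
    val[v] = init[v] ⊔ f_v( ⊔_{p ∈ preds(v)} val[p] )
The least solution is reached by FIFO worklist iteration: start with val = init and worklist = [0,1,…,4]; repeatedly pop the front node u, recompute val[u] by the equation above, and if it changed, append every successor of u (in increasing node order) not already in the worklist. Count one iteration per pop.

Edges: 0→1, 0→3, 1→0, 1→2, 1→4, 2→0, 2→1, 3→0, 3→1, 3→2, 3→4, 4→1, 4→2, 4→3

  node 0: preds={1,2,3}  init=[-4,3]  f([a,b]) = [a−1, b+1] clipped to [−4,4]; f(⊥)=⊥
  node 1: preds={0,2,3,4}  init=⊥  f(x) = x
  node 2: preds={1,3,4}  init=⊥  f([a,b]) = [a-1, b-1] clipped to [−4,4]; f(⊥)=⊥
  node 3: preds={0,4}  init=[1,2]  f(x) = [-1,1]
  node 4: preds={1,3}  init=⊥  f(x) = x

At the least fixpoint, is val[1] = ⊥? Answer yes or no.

Iteration log — 14 steps:
  step 1. node 0  ⊔preds=[1,2]  new=[-4,3]  stable
  step 2. node 1  ⊔preds=[-4,3]  new=[-4,3]  old=⊥  +wl: 0
  step 3. node 2  ⊔preds=[-4,3]  new=[-4,2]  old=⊥  +wl: 1
  step 4. node 3  ⊔preds=[-4,3]  new=[-1,2]  old=[1,2]  +wl: 2
  step 5. node 4  ⊔preds=[-4,3]  new=[-4,3]  old=⊥  +wl: 3
  step 6. node 0  ⊔preds=[-4,3]  new=[-4,4]  old=[-4,3]  +wl: 
  step 7. node 1  ⊔preds=[-4,4]  new=[-4,4]  old=[-4,3]  +wl: 0,4
  step 8. node 2  ⊔preds=[-4,4]  new=[-4,3]  old=[-4,2]  +wl: 1
  step 9. node 3  ⊔preds=[-4,4]  new=[-1,2]  stable
  step 10. node 0  ⊔preds=[-4,4]  new=[-4,4]  stable
  step 11. node 4  ⊔preds=[-4,4]  new=[-4,4]  old=[-4,3]  +wl: 2,3
  step 12. node 1  ⊔preds=[-4,4]  new=[-4,4]  stable
  step 13. node 2  ⊔preds=[-4,4]  new=[-4,3]  stable
  step 14. node 3  ⊔preds=[-4,4]  new=[-1,2]  stable

Least fixpoint reached:
  node 0: [-4,4]
  node 1: [-4,4]
  node 2: [-4,3]
  node 3: [-1,2]
  node 4: [-4,4]

no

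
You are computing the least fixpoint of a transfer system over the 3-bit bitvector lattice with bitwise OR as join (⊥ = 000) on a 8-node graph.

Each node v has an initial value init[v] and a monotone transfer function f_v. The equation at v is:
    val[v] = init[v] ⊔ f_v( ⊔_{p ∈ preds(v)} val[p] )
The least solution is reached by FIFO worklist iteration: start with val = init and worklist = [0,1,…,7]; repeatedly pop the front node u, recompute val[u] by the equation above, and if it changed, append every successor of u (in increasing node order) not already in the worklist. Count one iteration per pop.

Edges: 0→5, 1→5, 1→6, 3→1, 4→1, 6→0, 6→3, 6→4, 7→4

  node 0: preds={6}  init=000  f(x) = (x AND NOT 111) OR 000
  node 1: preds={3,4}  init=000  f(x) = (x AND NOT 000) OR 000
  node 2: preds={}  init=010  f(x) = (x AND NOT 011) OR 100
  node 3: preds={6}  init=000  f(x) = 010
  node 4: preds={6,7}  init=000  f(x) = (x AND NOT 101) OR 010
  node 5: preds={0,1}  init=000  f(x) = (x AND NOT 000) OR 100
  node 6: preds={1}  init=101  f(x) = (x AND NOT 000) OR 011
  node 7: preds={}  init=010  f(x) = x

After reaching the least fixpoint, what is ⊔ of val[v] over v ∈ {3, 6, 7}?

111

Iteration log — 14 steps:
  step 1. node 0  ⊔preds=101  new=000  stable
  step 2. node 1  ⊔preds=000  new=000  stable
  step 3. node 2  ⊔preds=000  new=110  old=010  +wl: 
  step 4. node 3  ⊔preds=101  new=010  old=000  +wl: 1
  step 5. node 4  ⊔preds=111  new=010  old=000  +wl: 
  step 6. node 5  ⊔preds=000  new=100  old=000  +wl: 
  step 7. node 6  ⊔preds=000  new=111  old=101  +wl: 0,3,4
  step 8. node 7  ⊔preds=000  new=010  stable
  step 9. node 1  ⊔preds=010  new=010  old=000  +wl: 5,6
  step 10. node 0  ⊔preds=111  new=000  stable
  step 11. node 3  ⊔preds=111  new=010  stable
  step 12. node 4  ⊔preds=111  new=010  stable
  step 13. node 5  ⊔preds=010  new=110  old=100  +wl: 
  step 14. node 6  ⊔preds=010  new=111  stable

Least fixpoint reached:
  node 0: 000
  node 1: 010
  node 2: 110
  node 3: 010
  node 4: 010
  node 5: 110
  node 6: 111
  node 7: 010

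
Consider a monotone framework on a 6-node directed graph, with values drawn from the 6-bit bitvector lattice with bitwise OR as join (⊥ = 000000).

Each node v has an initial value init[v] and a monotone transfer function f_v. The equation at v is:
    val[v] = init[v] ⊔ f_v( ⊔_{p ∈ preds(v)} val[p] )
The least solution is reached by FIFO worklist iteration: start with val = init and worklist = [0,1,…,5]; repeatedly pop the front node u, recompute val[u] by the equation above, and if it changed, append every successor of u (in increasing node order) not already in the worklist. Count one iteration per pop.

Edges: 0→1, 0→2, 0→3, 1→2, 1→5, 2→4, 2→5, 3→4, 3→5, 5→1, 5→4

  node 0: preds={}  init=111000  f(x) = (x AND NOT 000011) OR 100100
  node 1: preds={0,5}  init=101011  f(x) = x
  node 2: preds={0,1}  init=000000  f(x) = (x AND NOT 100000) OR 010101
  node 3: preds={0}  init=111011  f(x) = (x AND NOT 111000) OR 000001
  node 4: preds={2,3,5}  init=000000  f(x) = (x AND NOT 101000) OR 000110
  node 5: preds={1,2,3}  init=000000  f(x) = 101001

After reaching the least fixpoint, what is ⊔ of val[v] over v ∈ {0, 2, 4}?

Worklist (8 pops):
  #1 pop 0: in=000000 → 111100 (was 111000); enqueue []
  #2 pop 1: in=111100 → 111111 (was 101011); enqueue []
  #3 pop 2: in=111111 → 011111 (was 000000); enqueue []
  #4 pop 3: in=111100 → 111111 (was 111011); enqueue []
  #5 pop 4: in=111111 → 010111 (was 000000); enqueue []
  #6 pop 5: in=111111 → 101001 (was 000000); enqueue [1,4]
  #7 pop 1: in=111101 → 111111 (no change)
  #8 pop 4: in=111111 → 010111 (no change)

Fixpoint:
  val[0] = 111100
  val[1] = 111111
  val[2] = 011111
  val[3] = 111111
  val[4] = 010111
  val[5] = 101001

111111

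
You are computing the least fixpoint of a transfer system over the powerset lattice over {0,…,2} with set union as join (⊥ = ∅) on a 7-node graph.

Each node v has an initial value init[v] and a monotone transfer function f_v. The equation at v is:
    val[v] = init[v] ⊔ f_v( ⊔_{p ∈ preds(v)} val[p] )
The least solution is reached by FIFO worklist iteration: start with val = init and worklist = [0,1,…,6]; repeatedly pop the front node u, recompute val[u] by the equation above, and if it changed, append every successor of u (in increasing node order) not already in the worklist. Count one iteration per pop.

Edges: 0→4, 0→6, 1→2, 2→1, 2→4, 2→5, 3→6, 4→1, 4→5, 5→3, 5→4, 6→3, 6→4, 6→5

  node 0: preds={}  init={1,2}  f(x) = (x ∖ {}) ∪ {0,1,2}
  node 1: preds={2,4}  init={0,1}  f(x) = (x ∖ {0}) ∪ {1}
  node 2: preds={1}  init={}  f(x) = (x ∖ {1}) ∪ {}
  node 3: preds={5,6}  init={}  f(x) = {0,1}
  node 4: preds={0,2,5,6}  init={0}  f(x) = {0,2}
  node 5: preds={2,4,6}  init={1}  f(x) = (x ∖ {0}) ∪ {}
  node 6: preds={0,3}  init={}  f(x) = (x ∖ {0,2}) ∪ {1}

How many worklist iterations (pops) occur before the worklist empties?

Iteration log — 15 steps:
  step 1. node 0  ⊔preds={}  new={0,1,2}  old={1,2}  +wl: 
  step 2. node 1  ⊔preds={0}  new={0,1}  stable
  step 3. node 2  ⊔preds={0,1}  new={0}  old={}  +wl: 1
  step 4. node 3  ⊔preds={1}  new={0,1}  old={}  +wl: 
  step 5. node 4  ⊔preds={0,1,2}  new={0,2}  old={0}  +wl: 
  step 6. node 5  ⊔preds={0,2}  new={1,2}  old={1}  +wl: 3,4
  step 7. node 6  ⊔preds={0,1,2}  new={1}  old={}  +wl: 5
  step 8. node 1  ⊔preds={0,2}  new={0,1,2}  old={0,1}  +wl: 2
  step 9. node 3  ⊔preds={1,2}  new={0,1}  stable
  step 10. node 4  ⊔preds={0,1,2}  new={0,2}  stable
  step 11. node 5  ⊔preds={0,1,2}  new={1,2}  stable
  step 12. node 2  ⊔preds={0,1,2}  new={0,2}  old={0}  +wl: 1,4,5
  step 13. node 1  ⊔preds={0,2}  new={0,1,2}  stable
  step 14. node 4  ⊔preds={0,1,2}  new={0,2}  stable
  step 15. node 5  ⊔preds={0,1,2}  new={1,2}  stable

Least fixpoint reached:
  node 0: {0,1,2}
  node 1: {0,1,2}
  node 2: {0,2}
  node 3: {0,1}
  node 4: {0,2}
  node 5: {1,2}
  node 6: {1}

15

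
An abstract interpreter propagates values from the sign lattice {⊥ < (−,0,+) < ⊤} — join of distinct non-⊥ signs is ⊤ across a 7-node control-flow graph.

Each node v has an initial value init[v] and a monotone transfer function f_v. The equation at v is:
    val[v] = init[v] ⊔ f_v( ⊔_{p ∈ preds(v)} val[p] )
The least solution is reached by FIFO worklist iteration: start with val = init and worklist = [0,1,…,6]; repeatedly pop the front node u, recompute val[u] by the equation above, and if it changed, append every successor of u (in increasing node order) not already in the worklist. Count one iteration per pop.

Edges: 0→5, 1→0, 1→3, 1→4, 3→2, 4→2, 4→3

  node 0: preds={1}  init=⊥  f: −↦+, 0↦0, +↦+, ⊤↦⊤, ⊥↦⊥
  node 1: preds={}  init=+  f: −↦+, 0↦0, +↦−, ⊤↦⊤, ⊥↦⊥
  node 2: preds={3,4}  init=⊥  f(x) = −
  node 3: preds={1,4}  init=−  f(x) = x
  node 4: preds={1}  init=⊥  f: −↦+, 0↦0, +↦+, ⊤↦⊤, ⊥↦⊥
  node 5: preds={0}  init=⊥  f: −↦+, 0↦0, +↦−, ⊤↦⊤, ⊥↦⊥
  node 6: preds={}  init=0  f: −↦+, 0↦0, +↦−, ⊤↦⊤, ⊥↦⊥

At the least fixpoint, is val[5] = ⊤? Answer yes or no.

no

Iteration log — 9 steps:
  step 1. node 0  ⊔preds=+  new=+  old=⊥  +wl: 
  step 2. node 1  ⊔preds=⊥  new=+  stable
  step 3. node 2  ⊔preds=−  new=−  old=⊥  +wl: 
  step 4. node 3  ⊔preds=+  new=⊤  old=−  +wl: 2
  step 5. node 4  ⊔preds=+  new=+  old=⊥  +wl: 3
  step 6. node 5  ⊔preds=+  new=−  old=⊥  +wl: 
  step 7. node 6  ⊔preds=⊥  new=0  stable
  step 8. node 2  ⊔preds=⊤  new=−  stable
  step 9. node 3  ⊔preds=+  new=⊤  stable

Least fixpoint reached:
  node 0: +
  node 1: +
  node 2: −
  node 3: ⊤
  node 4: +
  node 5: −
  node 6: 0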